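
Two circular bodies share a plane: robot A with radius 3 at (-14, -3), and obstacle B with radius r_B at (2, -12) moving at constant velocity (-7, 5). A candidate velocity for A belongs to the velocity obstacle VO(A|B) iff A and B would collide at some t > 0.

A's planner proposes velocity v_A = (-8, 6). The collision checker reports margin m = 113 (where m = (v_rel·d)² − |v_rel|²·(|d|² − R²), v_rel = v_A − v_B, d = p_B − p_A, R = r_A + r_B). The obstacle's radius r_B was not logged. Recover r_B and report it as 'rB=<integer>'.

m = 113
d = (16, -9);  v_rel = (-1, 1),  |v_rel|² = 2
v_rel×d = (-1)·(-9) − (1)·(16) = -7
since m = R²·2 − (-7)²:  R² = (49 + 113) / 2 = 81
R = √81 = 9  ⇒  r_B = 9 − 3 = 6

rB=6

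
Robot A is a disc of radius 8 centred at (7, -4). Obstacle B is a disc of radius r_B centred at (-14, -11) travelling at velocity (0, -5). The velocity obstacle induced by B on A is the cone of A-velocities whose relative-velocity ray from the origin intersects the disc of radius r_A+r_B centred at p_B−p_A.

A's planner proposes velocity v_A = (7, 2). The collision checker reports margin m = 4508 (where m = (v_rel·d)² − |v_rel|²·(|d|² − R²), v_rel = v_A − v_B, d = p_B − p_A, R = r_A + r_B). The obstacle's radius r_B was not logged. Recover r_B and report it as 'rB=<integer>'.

m = 4508
d = (-21, -7);  v_rel = (7, 7),  |v_rel|² = 98
v_rel×d = (7)·(-7) − (7)·(-21) = 98
since m = R²·98 − 98²:  R² = (9604 + 4508) / 98 = 144
R = √144 = 12  ⇒  r_B = 12 − 8 = 4

rB=4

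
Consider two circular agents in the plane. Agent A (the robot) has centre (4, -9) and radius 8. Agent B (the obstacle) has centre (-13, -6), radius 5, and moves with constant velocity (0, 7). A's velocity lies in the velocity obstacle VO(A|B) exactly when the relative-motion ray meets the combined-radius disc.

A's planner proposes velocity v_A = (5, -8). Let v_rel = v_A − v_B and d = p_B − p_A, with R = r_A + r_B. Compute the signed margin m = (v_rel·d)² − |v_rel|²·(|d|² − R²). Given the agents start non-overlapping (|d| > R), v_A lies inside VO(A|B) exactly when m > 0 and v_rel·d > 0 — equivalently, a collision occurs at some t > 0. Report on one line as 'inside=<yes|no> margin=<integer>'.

d = (-17, 3),  |d|² = 298;  R = 8+5 = 13,  c = 298−13² = 129
v_rel = (5, -15),  |v_rel|² = 250;  v_rel·d = (5)·(-17) + (-15)·(3) = -130
250·t² + 260·t + 129 = 0  ⇒  m = (-130)² − 250·129 = -15350
m = -15350 < 0,  v_rel·d = -130 < 0  ⇒  outside

inside=no margin=-15350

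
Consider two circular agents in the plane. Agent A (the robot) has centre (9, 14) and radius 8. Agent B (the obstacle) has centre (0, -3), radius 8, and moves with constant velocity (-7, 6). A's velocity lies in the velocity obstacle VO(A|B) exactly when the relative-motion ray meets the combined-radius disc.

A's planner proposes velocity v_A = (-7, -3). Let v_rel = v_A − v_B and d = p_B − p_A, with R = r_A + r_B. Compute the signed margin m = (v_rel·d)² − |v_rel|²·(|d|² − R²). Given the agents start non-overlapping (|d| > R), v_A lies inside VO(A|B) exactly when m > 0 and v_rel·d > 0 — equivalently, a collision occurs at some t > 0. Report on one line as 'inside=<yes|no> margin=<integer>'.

d = (-9, -17),  |d|² = 370;  R = 8+8 = 16,  c = 370−16² = 114
v_rel = (0, -9),  |v_rel|² = 81;  v_rel·d = (0)·(-9) + (-9)·(-17) = 153
81·t² − 306·t + 114 = 0  ⇒  m = 153² − 81·114 = 14175
m = 14175 > 0,  v_rel·d = 153 > 0  ⇒  inside

inside=yes margin=14175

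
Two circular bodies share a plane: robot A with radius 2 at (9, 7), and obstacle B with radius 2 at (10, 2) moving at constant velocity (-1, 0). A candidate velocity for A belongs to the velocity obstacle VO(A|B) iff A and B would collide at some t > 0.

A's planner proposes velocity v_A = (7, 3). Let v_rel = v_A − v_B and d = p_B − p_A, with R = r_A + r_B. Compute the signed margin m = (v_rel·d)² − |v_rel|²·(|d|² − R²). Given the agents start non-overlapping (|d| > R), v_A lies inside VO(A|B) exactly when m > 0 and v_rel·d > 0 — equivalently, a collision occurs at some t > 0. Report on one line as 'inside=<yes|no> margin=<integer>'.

d = (1, -5),  |d|² = 26;  R = 2+2 = 4,  c = 26−4² = 10
v_rel = (8, 3),  |v_rel|² = 73;  v_rel·d = (8)·(1) + (3)·(-5) = -7
73·t² + 14·t + 10 = 0  ⇒  m = (-7)² − 73·10 = -681
m = -681 < 0,  v_rel·d = -7 < 0  ⇒  outside

inside=no margin=-681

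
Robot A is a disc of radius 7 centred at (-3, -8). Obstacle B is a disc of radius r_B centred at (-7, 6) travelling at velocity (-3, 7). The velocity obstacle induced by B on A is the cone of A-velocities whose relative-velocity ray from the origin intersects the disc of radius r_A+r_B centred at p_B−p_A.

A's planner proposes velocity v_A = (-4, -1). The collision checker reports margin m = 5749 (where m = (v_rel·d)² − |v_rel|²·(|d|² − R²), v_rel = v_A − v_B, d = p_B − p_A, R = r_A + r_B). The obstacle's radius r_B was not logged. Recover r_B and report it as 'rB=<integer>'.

m = 5749
d = (-4, 14);  v_rel = (-1, -8),  |v_rel|² = 65
v_rel×d = (-1)·(14) − (-8)·(-4) = -46
since m = R²·65 − (-46)²:  R² = (2116 + 5749) / 65 = 121
R = √121 = 11  ⇒  r_B = 11 − 7 = 4

rB=4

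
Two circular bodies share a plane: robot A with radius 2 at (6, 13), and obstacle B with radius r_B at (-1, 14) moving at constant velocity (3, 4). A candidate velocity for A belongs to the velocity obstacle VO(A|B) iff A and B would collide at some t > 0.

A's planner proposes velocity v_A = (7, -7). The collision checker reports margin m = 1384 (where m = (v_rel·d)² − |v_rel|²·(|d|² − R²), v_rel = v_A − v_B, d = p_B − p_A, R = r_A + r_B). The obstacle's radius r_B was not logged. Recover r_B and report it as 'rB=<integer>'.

m = 1384
d = (-7, 1);  v_rel = (4, -11),  |v_rel|² = 137
v_rel×d = (4)·(1) − (-11)·(-7) = -73
since m = R²·137 − (-73)²:  R² = (5329 + 1384) / 137 = 49
R = √49 = 7  ⇒  r_B = 7 − 2 = 5

rB=5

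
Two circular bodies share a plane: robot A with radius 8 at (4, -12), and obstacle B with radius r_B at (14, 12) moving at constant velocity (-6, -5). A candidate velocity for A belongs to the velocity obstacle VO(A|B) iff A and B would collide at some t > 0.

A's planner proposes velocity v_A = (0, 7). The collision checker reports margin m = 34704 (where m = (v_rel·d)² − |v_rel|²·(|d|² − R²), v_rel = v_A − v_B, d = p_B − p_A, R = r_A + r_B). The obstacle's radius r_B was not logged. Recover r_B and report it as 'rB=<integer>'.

m = 34704
d = (10, 24);  v_rel = (6, 12),  |v_rel|² = 180
v_rel×d = (6)·(24) − (12)·(10) = 24
since m = R²·180 − 24²:  R² = (576 + 34704) / 180 = 196
R = √196 = 14  ⇒  r_B = 14 − 8 = 6

rB=6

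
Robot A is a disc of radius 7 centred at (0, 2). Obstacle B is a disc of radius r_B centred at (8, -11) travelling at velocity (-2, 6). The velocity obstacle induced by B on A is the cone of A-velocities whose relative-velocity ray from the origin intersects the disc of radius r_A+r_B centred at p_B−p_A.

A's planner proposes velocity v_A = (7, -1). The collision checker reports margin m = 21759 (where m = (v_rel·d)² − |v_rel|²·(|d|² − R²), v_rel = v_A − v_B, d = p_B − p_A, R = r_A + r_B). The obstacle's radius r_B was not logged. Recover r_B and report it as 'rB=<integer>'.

m = 21759
d = (8, -13);  v_rel = (9, -7),  |v_rel|² = 130
v_rel×d = (9)·(-13) − (-7)·(8) = -61
since m = R²·130 − (-61)²:  R² = (3721 + 21759) / 130 = 196
R = √196 = 14  ⇒  r_B = 14 − 7 = 7

rB=7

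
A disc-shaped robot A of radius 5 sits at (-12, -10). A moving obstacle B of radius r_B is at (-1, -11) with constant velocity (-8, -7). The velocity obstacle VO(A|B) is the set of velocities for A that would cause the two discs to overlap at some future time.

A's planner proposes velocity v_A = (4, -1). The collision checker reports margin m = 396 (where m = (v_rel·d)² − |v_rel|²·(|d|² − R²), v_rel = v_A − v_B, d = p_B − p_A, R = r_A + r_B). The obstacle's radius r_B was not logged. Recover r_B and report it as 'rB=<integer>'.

m = 396
d = (11, -1);  v_rel = (12, 6),  |v_rel|² = 180
v_rel×d = (12)·(-1) − (6)·(11) = -78
since m = R²·180 − (-78)²:  R² = (6084 + 396) / 180 = 36
R = √36 = 6  ⇒  r_B = 6 − 5 = 1

rB=1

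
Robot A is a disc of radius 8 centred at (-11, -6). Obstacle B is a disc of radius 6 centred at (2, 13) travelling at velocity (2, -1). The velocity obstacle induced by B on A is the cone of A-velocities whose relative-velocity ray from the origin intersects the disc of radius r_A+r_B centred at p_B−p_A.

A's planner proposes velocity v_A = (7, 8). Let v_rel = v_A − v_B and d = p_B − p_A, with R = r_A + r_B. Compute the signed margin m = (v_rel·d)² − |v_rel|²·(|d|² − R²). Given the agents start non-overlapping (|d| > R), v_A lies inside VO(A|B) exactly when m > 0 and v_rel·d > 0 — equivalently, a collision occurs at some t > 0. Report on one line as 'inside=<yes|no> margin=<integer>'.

d = (13, 19),  |d|² = 530;  R = 8+6 = 14,  c = 530−14² = 334
v_rel = (5, 9),  |v_rel|² = 106;  v_rel·d = (5)·(13) + (9)·(19) = 236
106·t² − 472·t + 334 = 0  ⇒  m = 236² − 106·334 = 20292
m = 20292 > 0,  v_rel·d = 236 > 0  ⇒  inside

inside=yes margin=20292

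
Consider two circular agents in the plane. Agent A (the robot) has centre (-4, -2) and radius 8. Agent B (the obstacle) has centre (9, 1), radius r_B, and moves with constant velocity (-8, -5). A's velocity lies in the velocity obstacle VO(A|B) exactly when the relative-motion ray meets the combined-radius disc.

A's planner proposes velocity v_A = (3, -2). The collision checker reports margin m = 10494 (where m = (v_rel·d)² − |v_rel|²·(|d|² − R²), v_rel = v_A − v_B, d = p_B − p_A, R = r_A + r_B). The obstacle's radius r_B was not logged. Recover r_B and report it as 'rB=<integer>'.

m = 10494
d = (13, 3);  v_rel = (11, 3),  |v_rel|² = 130
v_rel×d = (11)·(3) − (3)·(13) = -6
since m = R²·130 − (-6)²:  R² = (36 + 10494) / 130 = 81
R = √81 = 9  ⇒  r_B = 9 − 8 = 1

rB=1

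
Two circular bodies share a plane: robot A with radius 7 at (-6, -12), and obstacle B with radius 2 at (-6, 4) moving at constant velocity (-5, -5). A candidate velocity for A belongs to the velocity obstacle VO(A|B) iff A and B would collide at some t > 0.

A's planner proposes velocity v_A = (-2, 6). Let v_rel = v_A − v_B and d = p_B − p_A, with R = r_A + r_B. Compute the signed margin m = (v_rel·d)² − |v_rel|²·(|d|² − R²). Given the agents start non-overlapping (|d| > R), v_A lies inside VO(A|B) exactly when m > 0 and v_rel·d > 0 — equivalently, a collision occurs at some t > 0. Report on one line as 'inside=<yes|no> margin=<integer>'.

d = (0, 16),  |d|² = 256;  R = 7+2 = 9,  c = 256−9² = 175
v_rel = (3, 11),  |v_rel|² = 130;  v_rel·d = (3)·(0) + (11)·(16) = 176
130·t² − 352·t + 175 = 0  ⇒  m = 176² − 130·175 = 8226
m = 8226 > 0,  v_rel·d = 176 > 0  ⇒  inside

inside=yes margin=8226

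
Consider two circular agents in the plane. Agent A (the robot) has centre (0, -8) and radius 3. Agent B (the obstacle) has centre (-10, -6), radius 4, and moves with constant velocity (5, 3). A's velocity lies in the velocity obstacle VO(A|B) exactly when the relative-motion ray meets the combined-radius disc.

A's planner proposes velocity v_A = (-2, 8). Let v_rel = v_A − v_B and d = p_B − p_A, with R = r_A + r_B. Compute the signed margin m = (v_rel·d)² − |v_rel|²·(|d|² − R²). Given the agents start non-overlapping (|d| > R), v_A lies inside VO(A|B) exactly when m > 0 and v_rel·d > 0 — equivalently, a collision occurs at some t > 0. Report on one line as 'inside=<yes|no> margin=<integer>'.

d = (-10, 2),  |d|² = 104;  R = 3+4 = 7,  c = 104−7² = 55
v_rel = (-7, 5),  |v_rel|² = 74;  v_rel·d = (-7)·(-10) + (5)·(2) = 80
74·t² − 160·t + 55 = 0  ⇒  m = 80² − 74·55 = 2330
m = 2330 > 0,  v_rel·d = 80 > 0  ⇒  inside

inside=yes margin=2330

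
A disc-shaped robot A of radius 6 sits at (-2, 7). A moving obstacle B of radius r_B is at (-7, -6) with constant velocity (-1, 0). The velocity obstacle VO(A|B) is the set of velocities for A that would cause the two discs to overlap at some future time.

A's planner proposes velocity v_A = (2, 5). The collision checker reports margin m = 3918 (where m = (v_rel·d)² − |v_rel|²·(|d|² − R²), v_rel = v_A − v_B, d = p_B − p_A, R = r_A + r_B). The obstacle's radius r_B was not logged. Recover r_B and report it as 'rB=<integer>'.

m = 3918
d = (-5, -13);  v_rel = (3, 5),  |v_rel|² = 34
v_rel×d = (3)·(-13) − (5)·(-5) = -14
since m = R²·34 − (-14)²:  R² = (196 + 3918) / 34 = 121
R = √121 = 11  ⇒  r_B = 11 − 6 = 5

rB=5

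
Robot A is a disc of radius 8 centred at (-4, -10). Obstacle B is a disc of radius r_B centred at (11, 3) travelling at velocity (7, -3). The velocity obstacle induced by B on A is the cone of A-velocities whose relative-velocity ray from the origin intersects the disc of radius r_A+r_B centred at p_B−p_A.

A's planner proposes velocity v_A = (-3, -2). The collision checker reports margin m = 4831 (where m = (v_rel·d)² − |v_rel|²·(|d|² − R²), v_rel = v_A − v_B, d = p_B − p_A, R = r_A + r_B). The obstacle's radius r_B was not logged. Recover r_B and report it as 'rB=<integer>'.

m = 4831
d = (15, 13);  v_rel = (-10, 1),  |v_rel|² = 101
v_rel×d = (-10)·(13) − (1)·(15) = -145
since m = R²·101 − (-145)²:  R² = (21025 + 4831) / 101 = 256
R = √256 = 16  ⇒  r_B = 16 − 8 = 8

rB=8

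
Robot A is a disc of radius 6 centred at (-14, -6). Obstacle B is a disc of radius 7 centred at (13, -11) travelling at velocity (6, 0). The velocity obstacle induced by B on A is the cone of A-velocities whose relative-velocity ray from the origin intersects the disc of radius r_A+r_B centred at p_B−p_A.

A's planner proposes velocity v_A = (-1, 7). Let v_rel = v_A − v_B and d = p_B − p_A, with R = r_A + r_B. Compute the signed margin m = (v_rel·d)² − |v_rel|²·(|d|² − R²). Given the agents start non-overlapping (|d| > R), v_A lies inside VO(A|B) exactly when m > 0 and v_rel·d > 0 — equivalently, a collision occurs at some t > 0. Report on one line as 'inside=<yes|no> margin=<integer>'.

d = (27, -5),  |d|² = 754;  R = 6+7 = 13,  c = 754−13² = 585
v_rel = (-7, 7),  |v_rel|² = 98;  v_rel·d = (-7)·(27) + (7)·(-5) = -224
98·t² + 448·t + 585 = 0  ⇒  m = (-224)² − 98·585 = -7154
m = -7154 < 0,  v_rel·d = -224 < 0  ⇒  outside

inside=no margin=-7154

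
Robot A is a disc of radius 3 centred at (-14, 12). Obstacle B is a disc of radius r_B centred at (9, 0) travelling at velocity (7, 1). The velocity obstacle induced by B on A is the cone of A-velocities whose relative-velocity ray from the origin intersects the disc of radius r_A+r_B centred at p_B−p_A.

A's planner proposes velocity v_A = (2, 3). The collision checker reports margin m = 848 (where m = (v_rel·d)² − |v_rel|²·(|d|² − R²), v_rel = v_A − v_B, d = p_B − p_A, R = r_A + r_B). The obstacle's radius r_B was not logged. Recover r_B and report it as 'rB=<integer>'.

m = 848
d = (23, -12);  v_rel = (-5, 2),  |v_rel|² = 29
v_rel×d = (-5)·(-12) − (2)·(23) = 14
since m = R²·29 − 14²:  R² = (196 + 848) / 29 = 36
R = √36 = 6  ⇒  r_B = 6 − 3 = 3

rB=3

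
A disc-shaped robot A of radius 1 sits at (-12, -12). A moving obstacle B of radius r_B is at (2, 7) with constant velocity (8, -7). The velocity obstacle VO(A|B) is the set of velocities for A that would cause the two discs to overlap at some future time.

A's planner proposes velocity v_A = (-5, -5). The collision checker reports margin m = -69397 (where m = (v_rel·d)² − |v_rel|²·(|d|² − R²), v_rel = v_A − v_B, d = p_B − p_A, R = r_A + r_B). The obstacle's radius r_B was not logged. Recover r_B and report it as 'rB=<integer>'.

m = -69397
d = (14, 19);  v_rel = (-13, 2),  |v_rel|² = 173
v_rel×d = (-13)·(19) − (2)·(14) = -275
since m = R²·173 − (-275)²:  R² = (75625 + -69397) / 173 = 36
R = √36 = 6  ⇒  r_B = 6 − 1 = 5

rB=5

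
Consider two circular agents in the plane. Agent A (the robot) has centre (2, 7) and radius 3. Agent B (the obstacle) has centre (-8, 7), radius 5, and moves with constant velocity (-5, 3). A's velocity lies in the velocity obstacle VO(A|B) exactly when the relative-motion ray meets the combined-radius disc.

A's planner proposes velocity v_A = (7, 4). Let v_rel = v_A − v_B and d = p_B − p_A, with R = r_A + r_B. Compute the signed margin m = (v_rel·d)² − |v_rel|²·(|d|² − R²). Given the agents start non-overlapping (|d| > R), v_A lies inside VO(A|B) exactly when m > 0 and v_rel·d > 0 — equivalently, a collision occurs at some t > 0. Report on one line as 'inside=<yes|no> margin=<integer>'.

d = (-10, 0),  |d|² = 100;  R = 3+5 = 8,  c = 100−8² = 36
v_rel = (12, 1),  |v_rel|² = 145;  v_rel·d = (12)·(-10) + (1)·(0) = -120
145·t² + 240·t + 36 = 0  ⇒  m = (-120)² − 145·36 = 9180
m = 9180 > 0,  v_rel·d = -120 < 0  ⇒  outside

inside=no margin=9180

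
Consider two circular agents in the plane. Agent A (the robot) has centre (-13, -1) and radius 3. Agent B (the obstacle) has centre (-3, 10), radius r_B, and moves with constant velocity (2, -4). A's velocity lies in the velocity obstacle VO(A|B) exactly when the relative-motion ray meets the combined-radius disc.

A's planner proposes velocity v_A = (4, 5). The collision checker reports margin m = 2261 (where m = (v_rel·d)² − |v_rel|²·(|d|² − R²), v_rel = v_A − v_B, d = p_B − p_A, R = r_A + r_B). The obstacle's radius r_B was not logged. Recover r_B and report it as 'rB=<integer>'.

m = 2261
d = (10, 11);  v_rel = (2, 9),  |v_rel|² = 85
v_rel×d = (2)·(11) − (9)·(10) = -68
since m = R²·85 − (-68)²:  R² = (4624 + 2261) / 85 = 81
R = √81 = 9  ⇒  r_B = 9 − 3 = 6

rB=6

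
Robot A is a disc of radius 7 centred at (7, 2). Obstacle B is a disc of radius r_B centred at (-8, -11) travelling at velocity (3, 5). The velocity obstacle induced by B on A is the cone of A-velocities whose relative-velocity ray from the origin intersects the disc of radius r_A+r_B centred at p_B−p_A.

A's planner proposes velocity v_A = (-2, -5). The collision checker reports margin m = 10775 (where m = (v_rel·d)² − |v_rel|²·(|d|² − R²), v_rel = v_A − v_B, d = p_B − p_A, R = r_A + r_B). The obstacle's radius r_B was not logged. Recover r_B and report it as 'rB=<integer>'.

m = 10775
d = (-15, -13);  v_rel = (-5, -10),  |v_rel|² = 125
v_rel×d = (-5)·(-13) − (-10)·(-15) = -85
since m = R²·125 − (-85)²:  R² = (7225 + 10775) / 125 = 144
R = √144 = 12  ⇒  r_B = 12 − 7 = 5

rB=5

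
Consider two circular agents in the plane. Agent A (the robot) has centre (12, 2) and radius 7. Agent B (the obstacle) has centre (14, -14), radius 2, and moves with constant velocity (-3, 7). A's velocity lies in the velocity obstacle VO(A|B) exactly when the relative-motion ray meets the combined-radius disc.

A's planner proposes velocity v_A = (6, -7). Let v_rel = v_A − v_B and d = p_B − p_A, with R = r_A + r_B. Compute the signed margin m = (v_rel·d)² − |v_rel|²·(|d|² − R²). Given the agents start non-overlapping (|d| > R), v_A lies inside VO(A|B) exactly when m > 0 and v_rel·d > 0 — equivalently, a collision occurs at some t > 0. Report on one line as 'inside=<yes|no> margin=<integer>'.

d = (2, -16),  |d|² = 260;  R = 7+2 = 9,  c = 260−9² = 179
v_rel = (9, -14),  |v_rel|² = 277;  v_rel·d = (9)·(2) + (-14)·(-16) = 242
277·t² − 484·t + 179 = 0  ⇒  m = 242² − 277·179 = 8981
m = 8981 > 0,  v_rel·d = 242 > 0  ⇒  inside

inside=yes margin=8981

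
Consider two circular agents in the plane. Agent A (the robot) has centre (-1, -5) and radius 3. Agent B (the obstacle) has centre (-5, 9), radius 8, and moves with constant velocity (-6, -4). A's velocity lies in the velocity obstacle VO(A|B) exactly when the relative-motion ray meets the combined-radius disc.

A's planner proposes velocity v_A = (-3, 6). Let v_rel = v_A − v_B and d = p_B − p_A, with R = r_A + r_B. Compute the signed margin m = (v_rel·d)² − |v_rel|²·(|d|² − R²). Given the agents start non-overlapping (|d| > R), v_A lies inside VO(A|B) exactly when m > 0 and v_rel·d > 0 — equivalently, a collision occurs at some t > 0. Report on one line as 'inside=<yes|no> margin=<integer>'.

d = (-4, 14),  |d|² = 212;  R = 3+8 = 11,  c = 212−11² = 91
v_rel = (3, 10),  |v_rel|² = 109;  v_rel·d = (3)·(-4) + (10)·(14) = 128
109·t² − 256·t + 91 = 0  ⇒  m = 128² − 109·91 = 6465
m = 6465 > 0,  v_rel·d = 128 > 0  ⇒  inside

inside=yes margin=6465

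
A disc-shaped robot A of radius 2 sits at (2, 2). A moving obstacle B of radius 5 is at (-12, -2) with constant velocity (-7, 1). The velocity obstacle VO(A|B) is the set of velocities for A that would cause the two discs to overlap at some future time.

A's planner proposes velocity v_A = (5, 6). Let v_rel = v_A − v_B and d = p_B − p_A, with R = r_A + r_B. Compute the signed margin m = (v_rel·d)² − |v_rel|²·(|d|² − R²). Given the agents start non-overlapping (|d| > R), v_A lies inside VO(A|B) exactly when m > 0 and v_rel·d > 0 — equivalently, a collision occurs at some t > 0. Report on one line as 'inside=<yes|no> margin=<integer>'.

d = (-14, -4),  |d|² = 212;  R = 2+5 = 7,  c = 212−7² = 163
v_rel = (12, 5),  |v_rel|² = 169;  v_rel·d = (12)·(-14) + (5)·(-4) = -188
169·t² + 376·t + 163 = 0  ⇒  m = (-188)² − 169·163 = 7797
m = 7797 > 0,  v_rel·d = -188 < 0  ⇒  outside

inside=no margin=7797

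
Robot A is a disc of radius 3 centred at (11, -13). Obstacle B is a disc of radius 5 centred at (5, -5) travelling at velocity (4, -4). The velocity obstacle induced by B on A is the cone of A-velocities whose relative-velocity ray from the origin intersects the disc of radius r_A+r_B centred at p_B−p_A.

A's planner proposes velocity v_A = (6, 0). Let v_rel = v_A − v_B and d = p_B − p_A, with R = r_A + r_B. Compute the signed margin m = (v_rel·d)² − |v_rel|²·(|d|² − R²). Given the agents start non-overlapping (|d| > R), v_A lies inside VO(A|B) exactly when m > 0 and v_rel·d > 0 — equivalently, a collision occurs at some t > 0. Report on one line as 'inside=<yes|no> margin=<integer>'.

d = (-6, 8),  |d|² = 100;  R = 3+5 = 8,  c = 100−8² = 36
v_rel = (2, 4),  |v_rel|² = 20;  v_rel·d = (2)·(-6) + (4)·(8) = 20
20·t² − 40·t + 36 = 0  ⇒  m = 20² − 20·36 = -320
m = -320 < 0,  v_rel·d = 20 > 0  ⇒  outside

inside=no margin=-320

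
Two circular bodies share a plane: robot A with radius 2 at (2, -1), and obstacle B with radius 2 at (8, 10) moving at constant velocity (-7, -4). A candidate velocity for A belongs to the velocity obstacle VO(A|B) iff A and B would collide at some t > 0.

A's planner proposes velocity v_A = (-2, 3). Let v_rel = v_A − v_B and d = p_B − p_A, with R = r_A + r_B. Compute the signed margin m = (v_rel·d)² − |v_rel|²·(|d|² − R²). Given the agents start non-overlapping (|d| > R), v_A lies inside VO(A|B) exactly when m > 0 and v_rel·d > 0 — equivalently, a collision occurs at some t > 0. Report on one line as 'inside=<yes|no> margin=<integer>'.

d = (6, 11),  |d|² = 157;  R = 2+2 = 4,  c = 157−4² = 141
v_rel = (5, 7),  |v_rel|² = 74;  v_rel·d = (5)·(6) + (7)·(11) = 107
74·t² − 214·t + 141 = 0  ⇒  m = 107² − 74·141 = 1015
m = 1015 > 0,  v_rel·d = 107 > 0  ⇒  inside

inside=yes margin=1015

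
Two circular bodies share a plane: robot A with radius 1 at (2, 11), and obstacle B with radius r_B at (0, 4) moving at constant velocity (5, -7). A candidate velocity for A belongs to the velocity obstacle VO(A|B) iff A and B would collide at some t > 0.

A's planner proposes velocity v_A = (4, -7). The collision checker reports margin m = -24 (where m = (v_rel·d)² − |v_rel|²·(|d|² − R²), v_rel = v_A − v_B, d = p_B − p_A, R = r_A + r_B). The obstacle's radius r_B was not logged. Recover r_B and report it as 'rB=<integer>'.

m = -24
d = (-2, -7);  v_rel = (-1, 0),  |v_rel|² = 1
v_rel×d = (-1)·(-7) − (0)·(-2) = 7
since m = R²·1 − 7²:  R² = (49 + -24) / 1 = 25
R = √25 = 5  ⇒  r_B = 5 − 1 = 4

rB=4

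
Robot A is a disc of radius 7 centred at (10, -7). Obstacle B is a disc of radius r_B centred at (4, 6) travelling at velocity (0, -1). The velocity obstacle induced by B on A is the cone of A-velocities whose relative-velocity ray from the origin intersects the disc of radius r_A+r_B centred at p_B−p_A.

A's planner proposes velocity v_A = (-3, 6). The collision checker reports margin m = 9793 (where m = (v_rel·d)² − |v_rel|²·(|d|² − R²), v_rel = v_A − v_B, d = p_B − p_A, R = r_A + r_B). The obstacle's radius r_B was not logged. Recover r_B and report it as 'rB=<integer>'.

m = 9793
d = (-6, 13);  v_rel = (-3, 7),  |v_rel|² = 58
v_rel×d = (-3)·(13) − (7)·(-6) = 3
since m = R²·58 − 3²:  R² = (9 + 9793) / 58 = 169
R = √169 = 13  ⇒  r_B = 13 − 7 = 6

rB=6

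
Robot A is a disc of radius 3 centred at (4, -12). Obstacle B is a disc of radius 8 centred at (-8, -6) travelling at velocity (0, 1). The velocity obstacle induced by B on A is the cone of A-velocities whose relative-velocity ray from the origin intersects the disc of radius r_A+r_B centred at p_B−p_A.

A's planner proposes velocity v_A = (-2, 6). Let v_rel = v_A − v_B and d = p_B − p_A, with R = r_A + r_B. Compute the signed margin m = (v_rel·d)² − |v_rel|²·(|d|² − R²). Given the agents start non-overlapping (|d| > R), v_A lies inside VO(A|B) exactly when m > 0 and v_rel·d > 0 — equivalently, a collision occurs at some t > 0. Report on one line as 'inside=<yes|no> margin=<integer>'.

d = (-12, 6),  |d|² = 180;  R = 3+8 = 11,  c = 180−11² = 59
v_rel = (-2, 5),  |v_rel|² = 29;  v_rel·d = (-2)·(-12) + (5)·(6) = 54
29·t² − 108·t + 59 = 0  ⇒  m = 54² − 29·59 = 1205
m = 1205 > 0,  v_rel·d = 54 > 0  ⇒  inside

inside=yes margin=1205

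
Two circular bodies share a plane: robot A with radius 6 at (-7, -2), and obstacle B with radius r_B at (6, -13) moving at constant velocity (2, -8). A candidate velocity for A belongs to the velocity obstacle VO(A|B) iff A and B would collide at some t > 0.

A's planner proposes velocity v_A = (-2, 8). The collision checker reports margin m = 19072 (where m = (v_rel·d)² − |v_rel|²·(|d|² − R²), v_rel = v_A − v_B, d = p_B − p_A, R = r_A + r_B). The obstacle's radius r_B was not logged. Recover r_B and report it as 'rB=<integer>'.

m = 19072
d = (13, -11);  v_rel = (-4, 16),  |v_rel|² = 272
v_rel×d = (-4)·(-11) − (16)·(13) = -164
since m = R²·272 − (-164)²:  R² = (26896 + 19072) / 272 = 169
R = √169 = 13  ⇒  r_B = 13 − 6 = 7

rB=7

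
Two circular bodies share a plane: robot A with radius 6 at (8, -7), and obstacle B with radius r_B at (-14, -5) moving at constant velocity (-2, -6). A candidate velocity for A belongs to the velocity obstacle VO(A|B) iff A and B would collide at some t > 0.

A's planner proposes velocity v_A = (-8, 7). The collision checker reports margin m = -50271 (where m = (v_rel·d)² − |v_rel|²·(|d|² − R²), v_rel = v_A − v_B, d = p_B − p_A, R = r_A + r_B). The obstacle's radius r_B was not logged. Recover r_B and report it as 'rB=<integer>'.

m = -50271
d = (-22, 2);  v_rel = (-6, 13),  |v_rel|² = 205
v_rel×d = (-6)·(2) − (13)·(-22) = 274
since m = R²·205 − 274²:  R² = (75076 + -50271) / 205 = 121
R = √121 = 11  ⇒  r_B = 11 − 6 = 5

rB=5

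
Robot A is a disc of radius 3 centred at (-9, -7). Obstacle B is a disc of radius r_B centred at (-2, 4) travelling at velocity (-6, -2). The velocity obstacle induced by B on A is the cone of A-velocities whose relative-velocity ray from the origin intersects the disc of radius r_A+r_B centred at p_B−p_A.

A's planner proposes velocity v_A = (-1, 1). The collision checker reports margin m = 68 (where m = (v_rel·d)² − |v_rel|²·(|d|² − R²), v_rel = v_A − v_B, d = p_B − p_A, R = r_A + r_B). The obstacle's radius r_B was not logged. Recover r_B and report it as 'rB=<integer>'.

m = 68
d = (7, 11);  v_rel = (5, 3),  |v_rel|² = 34
v_rel×d = (5)·(11) − (3)·(7) = 34
since m = R²·34 − 34²:  R² = (1156 + 68) / 34 = 36
R = √36 = 6  ⇒  r_B = 6 − 3 = 3

rB=3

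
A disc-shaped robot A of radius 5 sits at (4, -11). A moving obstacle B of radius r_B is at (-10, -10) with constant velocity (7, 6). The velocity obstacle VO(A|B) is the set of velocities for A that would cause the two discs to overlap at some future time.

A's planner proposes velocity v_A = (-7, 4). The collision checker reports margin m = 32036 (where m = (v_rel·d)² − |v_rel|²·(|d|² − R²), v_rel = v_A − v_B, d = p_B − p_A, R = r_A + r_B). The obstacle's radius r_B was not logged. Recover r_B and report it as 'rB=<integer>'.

m = 32036
d = (-14, 1);  v_rel = (-14, -2),  |v_rel|² = 200
v_rel×d = (-14)·(1) − (-2)·(-14) = -42
since m = R²·200 − (-42)²:  R² = (1764 + 32036) / 200 = 169
R = √169 = 13  ⇒  r_B = 13 − 5 = 8

rB=8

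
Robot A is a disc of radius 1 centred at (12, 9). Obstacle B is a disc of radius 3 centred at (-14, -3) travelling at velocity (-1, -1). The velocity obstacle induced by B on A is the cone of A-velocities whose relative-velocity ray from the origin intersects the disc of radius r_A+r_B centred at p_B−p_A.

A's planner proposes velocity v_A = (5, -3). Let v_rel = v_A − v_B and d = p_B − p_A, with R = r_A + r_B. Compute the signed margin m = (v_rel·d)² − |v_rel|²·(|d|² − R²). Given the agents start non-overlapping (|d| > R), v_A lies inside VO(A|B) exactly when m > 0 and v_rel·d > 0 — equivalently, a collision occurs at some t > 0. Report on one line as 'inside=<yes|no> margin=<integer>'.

d = (-26, -12),  |d|² = 820;  R = 1+3 = 4,  c = 820−4² = 804
v_rel = (6, -2),  |v_rel|² = 40;  v_rel·d = (6)·(-26) + (-2)·(-12) = -132
40·t² + 264·t + 804 = 0  ⇒  m = (-132)² − 40·804 = -14736
m = -14736 < 0,  v_rel·d = -132 < 0  ⇒  outside

inside=no margin=-14736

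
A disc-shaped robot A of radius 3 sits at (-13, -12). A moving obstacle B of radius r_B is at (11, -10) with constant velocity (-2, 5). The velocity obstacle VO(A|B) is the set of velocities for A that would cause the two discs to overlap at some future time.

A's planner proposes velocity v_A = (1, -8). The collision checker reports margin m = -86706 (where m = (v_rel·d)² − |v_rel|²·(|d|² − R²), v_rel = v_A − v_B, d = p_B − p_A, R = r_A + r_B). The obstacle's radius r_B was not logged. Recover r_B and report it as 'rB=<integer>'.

m = -86706
d = (24, 2);  v_rel = (3, -13),  |v_rel|² = 178
v_rel×d = (3)·(2) − (-13)·(24) = 318
since m = R²·178 − 318²:  R² = (101124 + -86706) / 178 = 81
R = √81 = 9  ⇒  r_B = 9 − 3 = 6

rB=6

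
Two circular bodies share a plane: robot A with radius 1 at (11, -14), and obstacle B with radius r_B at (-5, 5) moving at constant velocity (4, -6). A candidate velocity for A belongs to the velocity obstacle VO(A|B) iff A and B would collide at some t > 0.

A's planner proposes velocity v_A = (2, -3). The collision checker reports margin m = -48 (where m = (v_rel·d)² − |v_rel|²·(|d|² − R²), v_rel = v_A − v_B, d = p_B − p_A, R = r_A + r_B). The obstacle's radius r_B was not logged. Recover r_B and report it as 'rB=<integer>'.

m = -48
d = (-16, 19);  v_rel = (-2, 3),  |v_rel|² = 13
v_rel×d = (-2)·(19) − (3)·(-16) = 10
since m = R²·13 − 10²:  R² = (100 + -48) / 13 = 4
R = √4 = 2  ⇒  r_B = 2 − 1 = 1

rB=1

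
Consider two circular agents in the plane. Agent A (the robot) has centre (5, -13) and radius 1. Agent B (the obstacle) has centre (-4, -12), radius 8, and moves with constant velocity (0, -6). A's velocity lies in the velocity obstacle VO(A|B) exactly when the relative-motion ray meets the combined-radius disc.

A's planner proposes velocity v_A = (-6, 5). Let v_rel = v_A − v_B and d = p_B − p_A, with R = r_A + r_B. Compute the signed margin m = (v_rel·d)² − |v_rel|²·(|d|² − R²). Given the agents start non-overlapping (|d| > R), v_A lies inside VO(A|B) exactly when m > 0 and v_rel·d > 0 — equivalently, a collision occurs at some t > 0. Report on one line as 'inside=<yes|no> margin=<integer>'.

d = (-9, 1),  |d|² = 82;  R = 1+8 = 9,  c = 82−9² = 1
v_rel = (-6, 11),  |v_rel|² = 157;  v_rel·d = (-6)·(-9) + (11)·(1) = 65
157·t² − 130·t + 1 = 0  ⇒  m = 65² − 157·1 = 4068
m = 4068 > 0,  v_rel·d = 65 > 0  ⇒  inside

inside=yes margin=4068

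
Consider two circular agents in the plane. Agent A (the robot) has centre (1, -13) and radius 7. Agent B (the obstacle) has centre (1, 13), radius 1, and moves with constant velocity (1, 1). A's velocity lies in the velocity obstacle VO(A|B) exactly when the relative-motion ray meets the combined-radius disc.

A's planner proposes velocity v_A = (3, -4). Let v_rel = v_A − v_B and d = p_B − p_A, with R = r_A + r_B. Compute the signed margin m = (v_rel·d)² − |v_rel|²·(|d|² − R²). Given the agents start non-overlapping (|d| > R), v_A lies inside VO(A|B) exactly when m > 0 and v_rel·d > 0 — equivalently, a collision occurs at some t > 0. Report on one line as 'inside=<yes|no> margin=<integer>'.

d = (0, 26),  |d|² = 676;  R = 7+1 = 8,  c = 676−8² = 612
v_rel = (2, -5),  |v_rel|² = 29;  v_rel·d = (2)·(0) + (-5)·(26) = -130
29·t² + 260·t + 612 = 0  ⇒  m = (-130)² − 29·612 = -848
m = -848 < 0,  v_rel·d = -130 < 0  ⇒  outside

inside=no margin=-848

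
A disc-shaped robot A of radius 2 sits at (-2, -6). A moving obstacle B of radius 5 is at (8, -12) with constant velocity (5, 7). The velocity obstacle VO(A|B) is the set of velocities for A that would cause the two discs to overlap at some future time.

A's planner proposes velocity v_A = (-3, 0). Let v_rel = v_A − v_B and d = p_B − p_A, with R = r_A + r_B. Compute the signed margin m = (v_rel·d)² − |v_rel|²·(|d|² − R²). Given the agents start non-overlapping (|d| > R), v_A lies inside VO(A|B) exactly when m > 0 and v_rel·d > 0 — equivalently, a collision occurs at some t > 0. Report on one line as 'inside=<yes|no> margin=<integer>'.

d = (10, -6),  |d|² = 136;  R = 2+5 = 7,  c = 136−7² = 87
v_rel = (-8, -7),  |v_rel|² = 113;  v_rel·d = (-8)·(10) + (-7)·(-6) = -38
113·t² + 76·t + 87 = 0  ⇒  m = (-38)² − 113·87 = -8387
m = -8387 < 0,  v_rel·d = -38 < 0  ⇒  outside

inside=no margin=-8387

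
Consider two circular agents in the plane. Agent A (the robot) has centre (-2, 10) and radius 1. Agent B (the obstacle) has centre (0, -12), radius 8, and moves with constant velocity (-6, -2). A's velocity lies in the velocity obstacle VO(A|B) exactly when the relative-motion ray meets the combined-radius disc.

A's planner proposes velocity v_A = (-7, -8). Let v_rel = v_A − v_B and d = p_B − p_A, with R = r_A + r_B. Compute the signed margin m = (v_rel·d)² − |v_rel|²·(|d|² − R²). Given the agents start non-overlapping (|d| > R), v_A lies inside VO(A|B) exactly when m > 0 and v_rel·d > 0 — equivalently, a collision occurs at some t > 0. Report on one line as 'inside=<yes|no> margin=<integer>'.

d = (2, -22),  |d|² = 488;  R = 1+8 = 9,  c = 488−9² = 407
v_rel = (-1, -6),  |v_rel|² = 37;  v_rel·d = (-1)·(2) + (-6)·(-22) = 130
37·t² − 260·t + 407 = 0  ⇒  m = 130² − 37·407 = 1841
m = 1841 > 0,  v_rel·d = 130 > 0  ⇒  inside

inside=yes margin=1841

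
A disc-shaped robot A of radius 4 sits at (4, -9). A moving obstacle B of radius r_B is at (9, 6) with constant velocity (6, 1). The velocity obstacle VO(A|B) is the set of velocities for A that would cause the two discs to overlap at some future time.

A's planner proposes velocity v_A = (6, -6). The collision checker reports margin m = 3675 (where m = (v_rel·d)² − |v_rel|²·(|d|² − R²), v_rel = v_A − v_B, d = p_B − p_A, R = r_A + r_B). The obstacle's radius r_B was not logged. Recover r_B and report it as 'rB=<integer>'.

m = 3675
d = (5, 15);  v_rel = (0, -7),  |v_rel|² = 49
v_rel×d = (0)·(15) − (-7)·(5) = 35
since m = R²·49 − 35²:  R² = (1225 + 3675) / 49 = 100
R = √100 = 10  ⇒  r_B = 10 − 4 = 6

rB=6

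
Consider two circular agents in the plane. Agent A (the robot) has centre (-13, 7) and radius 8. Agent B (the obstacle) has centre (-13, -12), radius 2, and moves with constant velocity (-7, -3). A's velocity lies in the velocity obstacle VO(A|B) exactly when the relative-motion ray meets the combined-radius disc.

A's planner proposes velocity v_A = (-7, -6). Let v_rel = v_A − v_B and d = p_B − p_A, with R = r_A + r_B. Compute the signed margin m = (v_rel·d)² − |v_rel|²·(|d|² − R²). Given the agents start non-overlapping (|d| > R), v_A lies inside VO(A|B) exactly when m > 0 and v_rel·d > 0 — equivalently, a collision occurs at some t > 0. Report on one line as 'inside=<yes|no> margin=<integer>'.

d = (0, -19),  |d|² = 361;  R = 8+2 = 10,  c = 361−10² = 261
v_rel = (0, -3),  |v_rel|² = 9;  v_rel·d = (0)·(0) + (-3)·(-19) = 57
9·t² − 114·t + 261 = 0  ⇒  m = 57² − 9·261 = 900
m = 900 > 0,  v_rel·d = 57 > 0  ⇒  inside

inside=yes margin=900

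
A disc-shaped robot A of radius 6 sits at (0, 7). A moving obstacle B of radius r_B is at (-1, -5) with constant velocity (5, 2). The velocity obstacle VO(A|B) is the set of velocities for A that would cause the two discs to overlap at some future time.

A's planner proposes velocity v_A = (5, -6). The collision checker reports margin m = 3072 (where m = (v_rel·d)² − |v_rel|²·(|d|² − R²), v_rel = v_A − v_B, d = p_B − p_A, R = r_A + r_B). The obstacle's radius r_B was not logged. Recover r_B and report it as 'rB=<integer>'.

m = 3072
d = (-1, -12);  v_rel = (0, -8),  |v_rel|² = 64
v_rel×d = (0)·(-12) − (-8)·(-1) = -8
since m = R²·64 − (-8)²:  R² = (64 + 3072) / 64 = 49
R = √49 = 7  ⇒  r_B = 7 − 6 = 1

rB=1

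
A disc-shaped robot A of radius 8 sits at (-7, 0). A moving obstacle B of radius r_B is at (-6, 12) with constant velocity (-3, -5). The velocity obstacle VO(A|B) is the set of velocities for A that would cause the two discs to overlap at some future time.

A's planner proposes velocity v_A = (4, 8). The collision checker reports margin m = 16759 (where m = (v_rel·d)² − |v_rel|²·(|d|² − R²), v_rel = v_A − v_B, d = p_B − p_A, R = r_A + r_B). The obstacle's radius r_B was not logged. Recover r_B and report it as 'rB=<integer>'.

m = 16759
d = (1, 12);  v_rel = (7, 13),  |v_rel|² = 218
v_rel×d = (7)·(12) − (13)·(1) = 71
since m = R²·218 − 71²:  R² = (5041 + 16759) / 218 = 100
R = √100 = 10  ⇒  r_B = 10 − 8 = 2

rB=2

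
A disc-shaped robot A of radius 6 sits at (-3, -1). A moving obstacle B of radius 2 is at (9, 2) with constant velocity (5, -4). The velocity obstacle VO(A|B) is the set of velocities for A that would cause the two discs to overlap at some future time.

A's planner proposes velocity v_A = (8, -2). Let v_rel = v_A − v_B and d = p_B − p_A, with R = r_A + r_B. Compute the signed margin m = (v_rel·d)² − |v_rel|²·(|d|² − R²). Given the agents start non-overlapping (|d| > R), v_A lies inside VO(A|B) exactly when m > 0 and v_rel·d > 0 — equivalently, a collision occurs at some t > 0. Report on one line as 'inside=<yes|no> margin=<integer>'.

d = (12, 3),  |d|² = 153;  R = 6+2 = 8,  c = 153−8² = 89
v_rel = (3, 2),  |v_rel|² = 13;  v_rel·d = (3)·(12) + (2)·(3) = 42
13·t² − 84·t + 89 = 0  ⇒  m = 42² − 13·89 = 607
m = 607 > 0,  v_rel·d = 42 > 0  ⇒  inside

inside=yes margin=607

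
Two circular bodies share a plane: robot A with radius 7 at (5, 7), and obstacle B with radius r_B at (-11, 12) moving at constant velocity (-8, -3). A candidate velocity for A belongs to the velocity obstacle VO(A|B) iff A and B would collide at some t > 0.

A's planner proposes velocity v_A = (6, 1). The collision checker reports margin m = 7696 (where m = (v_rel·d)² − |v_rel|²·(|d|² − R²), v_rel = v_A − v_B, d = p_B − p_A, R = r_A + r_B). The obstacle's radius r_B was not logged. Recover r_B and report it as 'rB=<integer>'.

m = 7696
d = (-16, 5);  v_rel = (14, 4),  |v_rel|² = 212
v_rel×d = (14)·(5) − (4)·(-16) = 134
since m = R²·212 − 134²:  R² = (17956 + 7696) / 212 = 121
R = √121 = 11  ⇒  r_B = 11 − 7 = 4

rB=4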